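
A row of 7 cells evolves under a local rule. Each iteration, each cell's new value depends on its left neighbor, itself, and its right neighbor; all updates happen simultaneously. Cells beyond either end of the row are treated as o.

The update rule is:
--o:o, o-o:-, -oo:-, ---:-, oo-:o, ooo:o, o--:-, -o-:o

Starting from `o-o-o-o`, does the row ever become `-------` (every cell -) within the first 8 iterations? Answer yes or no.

o-o-o--
o-o-o-o  (repeats iteration 0; period 2)
iteration 8: o-o-o-o
iteration 8 is o-o-o-o, still not uniform -

no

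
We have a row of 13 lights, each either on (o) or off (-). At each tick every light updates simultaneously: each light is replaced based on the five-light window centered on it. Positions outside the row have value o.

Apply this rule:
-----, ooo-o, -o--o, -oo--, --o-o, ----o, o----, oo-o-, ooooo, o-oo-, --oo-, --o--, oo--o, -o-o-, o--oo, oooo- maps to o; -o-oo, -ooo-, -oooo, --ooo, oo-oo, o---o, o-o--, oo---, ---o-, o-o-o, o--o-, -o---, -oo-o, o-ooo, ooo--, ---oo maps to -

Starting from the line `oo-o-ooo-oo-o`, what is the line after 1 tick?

ooo----o-o---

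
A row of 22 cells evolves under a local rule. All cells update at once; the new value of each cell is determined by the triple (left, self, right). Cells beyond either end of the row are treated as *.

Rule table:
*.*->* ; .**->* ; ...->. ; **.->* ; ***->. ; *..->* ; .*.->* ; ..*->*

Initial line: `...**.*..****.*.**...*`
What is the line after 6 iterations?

*..**..**....**.**.**.

iteration 1: *.********..*******.**
iteration 2: ***......****.....***.
iteration 3: ..**....**..**...**.**
iteration 4: *****..********.*****.
iteration 5: ....****......***...**
iteration 6: *..**..**....**.**.**.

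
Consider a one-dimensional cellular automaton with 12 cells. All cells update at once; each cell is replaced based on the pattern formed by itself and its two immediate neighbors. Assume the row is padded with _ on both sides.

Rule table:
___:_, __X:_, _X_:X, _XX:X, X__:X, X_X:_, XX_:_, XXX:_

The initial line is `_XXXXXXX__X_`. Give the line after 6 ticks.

_X______X_XX
_XX_____X_X_
_X_X____X_XX
_X_XX___X_X_
_X_X_X__X_XX
_X_X_XX_X_X_

_X_X_XX_X_X_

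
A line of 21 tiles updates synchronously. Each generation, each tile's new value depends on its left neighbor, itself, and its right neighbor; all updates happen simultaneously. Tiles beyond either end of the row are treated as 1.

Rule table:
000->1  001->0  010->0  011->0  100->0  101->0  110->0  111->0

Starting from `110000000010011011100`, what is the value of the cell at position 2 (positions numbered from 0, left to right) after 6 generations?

0

generation 1: 000111111000000000000
generation 2: 010000000011111111110
generation 3: 000111111000000000000  (repeats generation 1; period 2)
generation 6: 010000000011111111110
position 2 holds 0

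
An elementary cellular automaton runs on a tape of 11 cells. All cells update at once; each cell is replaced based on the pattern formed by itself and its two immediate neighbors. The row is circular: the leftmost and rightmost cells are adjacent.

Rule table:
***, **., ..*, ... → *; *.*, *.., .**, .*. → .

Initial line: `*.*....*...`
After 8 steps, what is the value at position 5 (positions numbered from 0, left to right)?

....***..**
.***.**.*.*
..**..*....
**.*.*..***
**.....*.**
**.****...*
**..***.**.
.*.*.**..*.
position 5 holds *

*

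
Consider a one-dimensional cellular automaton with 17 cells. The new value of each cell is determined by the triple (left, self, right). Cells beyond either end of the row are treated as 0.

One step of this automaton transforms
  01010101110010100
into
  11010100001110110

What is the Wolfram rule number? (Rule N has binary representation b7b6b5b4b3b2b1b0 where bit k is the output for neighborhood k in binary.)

22

position 8: 111 → 0  (bit 7 = 0)
position 9: 110 → 0  (bit 6 = 0)
position 2: 101 → 0  (bit 5 = 0)
position 10: 100 → 1  (bit 4 = 1)
position 7: 011 → 0  (bit 3 = 0)
position 1: 010 → 1  (bit 2 = 1)
position 0: 001 → 1  (bit 1 = 1)
position 16: 000 → 0  (bit 0 = 0)
bits b7..b0 = 00010110 = 22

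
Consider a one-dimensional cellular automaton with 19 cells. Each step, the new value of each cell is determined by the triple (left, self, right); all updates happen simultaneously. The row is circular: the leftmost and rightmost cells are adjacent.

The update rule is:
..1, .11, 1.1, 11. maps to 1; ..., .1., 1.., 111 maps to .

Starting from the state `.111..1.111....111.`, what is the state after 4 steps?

.111111.1..111.11.1

11.1.1.11.1...11.1.
111.1.1111...1111.1
..11.11..1..11..111
.111111.1..111.11.1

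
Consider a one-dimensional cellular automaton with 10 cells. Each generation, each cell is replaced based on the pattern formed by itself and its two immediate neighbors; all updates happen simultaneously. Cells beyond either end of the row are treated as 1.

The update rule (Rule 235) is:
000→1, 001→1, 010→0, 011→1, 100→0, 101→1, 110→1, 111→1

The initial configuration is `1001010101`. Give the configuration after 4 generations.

1010101011
1101010111
1110101111
1111011111

1111011111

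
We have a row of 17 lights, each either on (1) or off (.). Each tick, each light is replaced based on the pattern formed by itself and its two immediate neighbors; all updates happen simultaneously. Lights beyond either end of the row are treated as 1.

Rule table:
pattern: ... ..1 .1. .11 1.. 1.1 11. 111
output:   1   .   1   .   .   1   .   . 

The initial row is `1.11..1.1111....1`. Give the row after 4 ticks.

.1....11.....11..
11.11....111.....
..1...11.....111.
..1.1....111....1

..1.1....111....1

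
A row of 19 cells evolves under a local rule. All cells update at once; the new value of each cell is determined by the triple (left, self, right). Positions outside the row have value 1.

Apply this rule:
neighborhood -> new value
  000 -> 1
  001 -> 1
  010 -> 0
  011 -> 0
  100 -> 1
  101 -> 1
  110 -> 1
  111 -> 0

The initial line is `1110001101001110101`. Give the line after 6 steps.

0001101101110110111

0011110110110011010
1100011011011101101
0111101101100110110
1000110110111011011
1111011011001101100
0001101101110110111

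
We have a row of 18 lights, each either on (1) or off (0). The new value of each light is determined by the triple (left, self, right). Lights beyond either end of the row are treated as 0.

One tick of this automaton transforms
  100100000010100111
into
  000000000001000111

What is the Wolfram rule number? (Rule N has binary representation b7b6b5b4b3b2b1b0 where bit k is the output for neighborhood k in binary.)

232

position 16: 111 → 1  (bit 7 = 1)
position 17: 110 → 1  (bit 6 = 1)
position 11: 101 → 1  (bit 5 = 1)
position 1: 100 → 0  (bit 4 = 0)
position 15: 011 → 1  (bit 3 = 1)
position 0: 010 → 0  (bit 2 = 0)
position 2: 001 → 0  (bit 1 = 0)
position 5: 000 → 0  (bit 0 = 0)
bits b7..b0 = 11101000 = 232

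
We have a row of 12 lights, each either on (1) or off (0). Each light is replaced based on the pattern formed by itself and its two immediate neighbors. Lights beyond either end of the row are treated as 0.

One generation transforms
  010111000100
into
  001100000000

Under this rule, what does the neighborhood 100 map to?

0

At position 6 the neighborhood is 100; the next row has 0 there.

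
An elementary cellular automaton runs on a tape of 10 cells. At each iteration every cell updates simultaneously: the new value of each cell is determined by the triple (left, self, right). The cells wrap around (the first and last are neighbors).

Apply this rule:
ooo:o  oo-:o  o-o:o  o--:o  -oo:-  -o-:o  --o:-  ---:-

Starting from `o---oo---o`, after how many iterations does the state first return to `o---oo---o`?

iteration 1: oo---oo---
iteration 2: -oo---oo--
iteration 3: --oo---oo-
iteration 4: ---oo---oo
iteration 5: o---oo---o

5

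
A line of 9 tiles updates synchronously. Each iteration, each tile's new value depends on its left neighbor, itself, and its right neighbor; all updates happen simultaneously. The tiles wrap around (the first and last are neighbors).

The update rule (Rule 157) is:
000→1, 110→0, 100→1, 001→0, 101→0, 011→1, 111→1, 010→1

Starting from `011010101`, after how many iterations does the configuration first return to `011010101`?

2

010010101
011010101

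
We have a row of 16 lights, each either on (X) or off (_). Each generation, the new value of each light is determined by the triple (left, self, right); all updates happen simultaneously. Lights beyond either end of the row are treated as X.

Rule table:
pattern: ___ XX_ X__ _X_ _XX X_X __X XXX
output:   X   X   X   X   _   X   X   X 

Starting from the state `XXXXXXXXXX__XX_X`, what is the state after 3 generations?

XXXXXXXXXXXXXX_X

XXXXXXXXXXXX_XX_
XXXXXXXXXXXXX_XX
XXXXXXXXXXXXXX_X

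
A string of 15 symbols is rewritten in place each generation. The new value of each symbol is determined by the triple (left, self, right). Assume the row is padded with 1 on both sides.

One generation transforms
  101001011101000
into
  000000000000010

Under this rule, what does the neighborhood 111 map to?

At position 8 the neighborhood is 111; the next row has 0 there.

0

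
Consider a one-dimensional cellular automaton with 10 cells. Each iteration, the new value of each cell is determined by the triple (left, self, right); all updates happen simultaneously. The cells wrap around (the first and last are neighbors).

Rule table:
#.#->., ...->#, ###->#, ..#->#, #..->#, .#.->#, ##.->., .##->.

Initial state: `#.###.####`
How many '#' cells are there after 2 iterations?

...#...###
#######.#.
count of #: 8

8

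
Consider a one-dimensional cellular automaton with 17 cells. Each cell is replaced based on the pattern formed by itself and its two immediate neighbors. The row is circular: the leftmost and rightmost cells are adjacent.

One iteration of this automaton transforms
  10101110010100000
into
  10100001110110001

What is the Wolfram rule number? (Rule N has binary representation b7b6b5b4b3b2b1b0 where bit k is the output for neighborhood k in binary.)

position 5: 111 → 0  (bit 7 = 0)
position 6: 110 → 0  (bit 6 = 0)
position 1: 101 → 0  (bit 5 = 0)
position 7: 100 → 1  (bit 4 = 1)
position 4: 011 → 0  (bit 3 = 0)
position 0: 010 → 1  (bit 2 = 1)
position 8: 001 → 1  (bit 1 = 1)
position 13: 000 → 0  (bit 0 = 0)
bits b7..b0 = 00010110 = 22

22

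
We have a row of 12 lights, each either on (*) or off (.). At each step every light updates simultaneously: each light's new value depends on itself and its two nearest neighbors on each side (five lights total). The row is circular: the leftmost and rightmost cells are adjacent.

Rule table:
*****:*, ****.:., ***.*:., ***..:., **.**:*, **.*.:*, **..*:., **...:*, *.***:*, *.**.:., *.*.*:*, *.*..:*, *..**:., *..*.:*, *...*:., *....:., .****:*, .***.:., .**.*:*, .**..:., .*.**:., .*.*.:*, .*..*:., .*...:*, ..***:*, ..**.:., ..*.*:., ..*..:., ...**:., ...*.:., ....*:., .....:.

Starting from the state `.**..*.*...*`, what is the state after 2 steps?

......*..*..

step 1: ....*.***...
step 2: ......*..*..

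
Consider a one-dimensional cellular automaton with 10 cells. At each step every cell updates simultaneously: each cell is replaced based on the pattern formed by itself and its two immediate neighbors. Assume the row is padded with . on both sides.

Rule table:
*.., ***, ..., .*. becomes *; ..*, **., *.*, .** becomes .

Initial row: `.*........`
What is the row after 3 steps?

step 1: .*********
step 2: ..*******.
step 3: *..*****.*

*..*****.*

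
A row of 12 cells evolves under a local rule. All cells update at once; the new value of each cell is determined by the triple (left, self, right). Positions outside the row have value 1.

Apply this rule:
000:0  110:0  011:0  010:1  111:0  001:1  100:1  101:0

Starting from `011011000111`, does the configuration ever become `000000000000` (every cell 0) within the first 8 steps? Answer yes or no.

no

000000101000
100001101101
010010000000
011111000001
000000100010
100001110110
010010000000  (repeats step 3; period 4)
step 8: 011111000001
step 8 is 011111000001, still not uniform 0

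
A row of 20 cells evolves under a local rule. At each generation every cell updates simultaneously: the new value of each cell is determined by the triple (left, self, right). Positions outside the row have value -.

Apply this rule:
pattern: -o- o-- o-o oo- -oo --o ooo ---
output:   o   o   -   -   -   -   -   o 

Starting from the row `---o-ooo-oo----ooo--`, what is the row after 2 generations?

oo-o-------ooo----oo
---ooooooo----ooo---

---ooooooo----ooo---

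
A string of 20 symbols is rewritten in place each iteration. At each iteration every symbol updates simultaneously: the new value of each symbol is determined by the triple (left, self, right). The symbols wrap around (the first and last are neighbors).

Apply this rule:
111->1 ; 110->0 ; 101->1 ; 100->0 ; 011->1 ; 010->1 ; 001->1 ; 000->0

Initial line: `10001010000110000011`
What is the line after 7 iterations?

10001100000111000111

00011110001100000111
00111100011000001110
01111000110000011100
11110001100000111000
11100011000001110001
11000110000011100011
10001100000111000111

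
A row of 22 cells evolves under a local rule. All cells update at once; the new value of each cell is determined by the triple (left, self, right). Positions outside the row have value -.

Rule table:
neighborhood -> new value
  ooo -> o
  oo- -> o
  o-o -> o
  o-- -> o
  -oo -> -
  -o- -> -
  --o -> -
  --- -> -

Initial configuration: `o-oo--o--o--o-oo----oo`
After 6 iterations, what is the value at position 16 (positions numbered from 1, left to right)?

o

-o-oo--o--o--o-oo----o
--o-oo--o--o--o-oo----
---o-oo--o--o--o-oo---
----o-oo--o--o--o-oo--
-----o-oo--o--o--o-oo-
------o-oo--o--o--o-oo
position 16 holds o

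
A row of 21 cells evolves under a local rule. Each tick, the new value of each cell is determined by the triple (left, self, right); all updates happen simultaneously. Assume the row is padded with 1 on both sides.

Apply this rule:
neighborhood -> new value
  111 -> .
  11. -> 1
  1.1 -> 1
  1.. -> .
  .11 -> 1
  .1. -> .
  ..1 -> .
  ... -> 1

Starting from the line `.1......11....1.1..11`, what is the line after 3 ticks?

1.....1.....1.11....1

1..1111.11.11..1...1.
1..1..1111111....1..1
1.....1.....1.11....1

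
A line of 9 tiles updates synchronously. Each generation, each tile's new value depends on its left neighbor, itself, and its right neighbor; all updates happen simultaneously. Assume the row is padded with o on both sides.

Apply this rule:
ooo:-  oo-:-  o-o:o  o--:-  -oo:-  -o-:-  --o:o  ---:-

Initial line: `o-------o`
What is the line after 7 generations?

-o-o-o-o-

generation 1: -------o-
generation 2: ------o-o
generation 3: -----o-o-
generation 4: ----o-o-o
generation 5: ---o-o-o-
generation 6: --o-o-o-o
generation 7: -o-o-o-o-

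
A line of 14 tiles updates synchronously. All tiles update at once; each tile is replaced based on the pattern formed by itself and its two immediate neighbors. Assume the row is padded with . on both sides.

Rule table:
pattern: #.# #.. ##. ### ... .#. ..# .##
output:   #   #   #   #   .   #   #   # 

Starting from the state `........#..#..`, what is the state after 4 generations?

....##########

.......######.
......########
.....#########
....##########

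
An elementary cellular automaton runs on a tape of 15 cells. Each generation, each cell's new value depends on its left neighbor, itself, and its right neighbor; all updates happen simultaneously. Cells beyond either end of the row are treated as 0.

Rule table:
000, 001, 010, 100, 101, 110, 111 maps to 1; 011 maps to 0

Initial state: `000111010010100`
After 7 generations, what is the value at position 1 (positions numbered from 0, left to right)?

111011111111111
011101111111111
101110111111111
110111011111111
011011101111111
101101110111111
110110111011111
position 1 holds 1

1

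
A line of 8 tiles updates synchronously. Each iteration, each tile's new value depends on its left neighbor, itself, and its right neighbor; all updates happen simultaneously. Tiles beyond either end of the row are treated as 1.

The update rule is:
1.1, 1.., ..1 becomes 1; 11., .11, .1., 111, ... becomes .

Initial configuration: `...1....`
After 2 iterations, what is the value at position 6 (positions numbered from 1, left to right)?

1.1.1..1
.1.1.11.
position 6 holds 1

1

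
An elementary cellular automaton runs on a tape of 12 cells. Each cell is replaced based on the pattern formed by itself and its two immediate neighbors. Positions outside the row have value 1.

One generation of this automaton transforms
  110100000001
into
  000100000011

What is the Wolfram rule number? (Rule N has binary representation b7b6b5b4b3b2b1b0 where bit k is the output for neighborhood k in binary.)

position 0: 111 → 0  (bit 7 = 0)
position 1: 110 → 0  (bit 6 = 0)
position 2: 101 → 0  (bit 5 = 0)
position 4: 100 → 0  (bit 4 = 0)
position 11: 011 → 1  (bit 3 = 1)
position 3: 010 → 1  (bit 2 = 1)
position 10: 001 → 1  (bit 1 = 1)
position 5: 000 → 0  (bit 0 = 0)
bits b7..b0 = 00001110 = 14

14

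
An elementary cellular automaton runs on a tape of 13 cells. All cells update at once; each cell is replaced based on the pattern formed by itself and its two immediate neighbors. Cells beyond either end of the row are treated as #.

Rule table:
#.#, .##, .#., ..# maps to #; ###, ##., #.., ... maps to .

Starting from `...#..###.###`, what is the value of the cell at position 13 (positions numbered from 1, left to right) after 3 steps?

..##.##..##..
.##.##..##..#
##.##..##..##
position 13 holds #

#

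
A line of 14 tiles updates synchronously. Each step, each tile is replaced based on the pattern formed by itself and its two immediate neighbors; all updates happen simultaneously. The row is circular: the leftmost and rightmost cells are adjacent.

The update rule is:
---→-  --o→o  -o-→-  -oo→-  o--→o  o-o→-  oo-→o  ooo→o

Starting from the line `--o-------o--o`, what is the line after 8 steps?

oo-o-----o-oo-
-o--o---o---o-
o-oo-o-o-o-o-o
o--o----------
-oo-o--------o
--o--o------o-
-o-oo-o----o-o
----o--o--o---

----o--o--o---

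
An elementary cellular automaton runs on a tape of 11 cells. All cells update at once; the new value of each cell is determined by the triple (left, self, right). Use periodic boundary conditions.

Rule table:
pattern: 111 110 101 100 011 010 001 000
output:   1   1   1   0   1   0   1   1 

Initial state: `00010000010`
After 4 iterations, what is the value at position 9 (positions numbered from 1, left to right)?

1

11100111100
11101111101
11111111111
11111111111
position 9 holds 1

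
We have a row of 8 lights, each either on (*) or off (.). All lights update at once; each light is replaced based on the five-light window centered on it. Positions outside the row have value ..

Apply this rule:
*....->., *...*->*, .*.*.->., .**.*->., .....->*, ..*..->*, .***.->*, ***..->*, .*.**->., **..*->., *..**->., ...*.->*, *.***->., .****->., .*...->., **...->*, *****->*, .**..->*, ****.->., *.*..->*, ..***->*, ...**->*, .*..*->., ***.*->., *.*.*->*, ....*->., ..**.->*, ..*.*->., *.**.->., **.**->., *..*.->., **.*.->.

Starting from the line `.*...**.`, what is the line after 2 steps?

*....*.*

step 1: **.*****
step 2: *....*.*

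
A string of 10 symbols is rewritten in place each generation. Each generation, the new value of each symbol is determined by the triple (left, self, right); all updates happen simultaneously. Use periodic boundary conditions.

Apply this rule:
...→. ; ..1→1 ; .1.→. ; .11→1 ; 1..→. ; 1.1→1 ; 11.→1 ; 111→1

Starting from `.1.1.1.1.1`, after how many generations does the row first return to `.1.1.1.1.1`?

2

1.1.1.1.1.
.1.1.1.1.1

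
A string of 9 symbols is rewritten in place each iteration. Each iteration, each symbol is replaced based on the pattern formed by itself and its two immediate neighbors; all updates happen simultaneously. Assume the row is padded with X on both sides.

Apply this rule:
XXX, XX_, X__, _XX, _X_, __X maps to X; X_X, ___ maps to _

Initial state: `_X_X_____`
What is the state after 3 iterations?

_X_XX___X
_X_XXX_XX
_X_XXX_XX

_X_XXX_XX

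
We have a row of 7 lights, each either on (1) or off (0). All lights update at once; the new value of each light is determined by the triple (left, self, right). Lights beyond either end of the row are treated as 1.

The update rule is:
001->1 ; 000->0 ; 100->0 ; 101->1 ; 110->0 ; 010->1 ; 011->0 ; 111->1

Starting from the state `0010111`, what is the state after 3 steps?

0111110

step 1: 0111011
step 2: 1010101
step 3: 0111110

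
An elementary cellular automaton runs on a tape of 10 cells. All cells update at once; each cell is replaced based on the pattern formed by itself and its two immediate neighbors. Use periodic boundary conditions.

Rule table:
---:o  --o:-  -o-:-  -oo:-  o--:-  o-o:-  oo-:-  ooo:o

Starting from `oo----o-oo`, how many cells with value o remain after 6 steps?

o--oo----o
------oo--
ooooo----o
oooo--oo--
-oo-------
----oooooo
count of o: 6

6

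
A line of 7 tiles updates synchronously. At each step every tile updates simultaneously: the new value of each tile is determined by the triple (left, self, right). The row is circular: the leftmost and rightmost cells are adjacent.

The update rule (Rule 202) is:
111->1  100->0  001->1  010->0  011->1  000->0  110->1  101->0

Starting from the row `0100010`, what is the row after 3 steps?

1000100
0001001
0010010

0010010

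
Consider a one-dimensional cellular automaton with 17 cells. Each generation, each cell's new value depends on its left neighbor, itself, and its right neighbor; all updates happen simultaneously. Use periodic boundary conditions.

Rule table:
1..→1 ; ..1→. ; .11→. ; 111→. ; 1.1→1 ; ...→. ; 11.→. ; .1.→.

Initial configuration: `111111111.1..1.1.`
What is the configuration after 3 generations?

.........1.1..1.1
1.........1.1..1.
.1.........1.1..1

.1.........1.1..1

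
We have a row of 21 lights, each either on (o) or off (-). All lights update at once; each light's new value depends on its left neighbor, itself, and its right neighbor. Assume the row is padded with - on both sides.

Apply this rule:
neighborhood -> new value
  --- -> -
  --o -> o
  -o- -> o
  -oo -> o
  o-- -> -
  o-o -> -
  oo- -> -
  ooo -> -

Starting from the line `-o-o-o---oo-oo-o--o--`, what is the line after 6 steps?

step 1: oo-o-o--oo--o--o-oo--
step 2: o--o-o-oo--oo-oo-o---
step 3: o-oo-o-o--oo--o--o---
step 4: o-o--o-o-oo--oo-oo---
step 5: o-o-oo-o-o--oo--o----
step 6: o-o-o--o-o-oo--oo----

o-o-o--o-o-oo--oo----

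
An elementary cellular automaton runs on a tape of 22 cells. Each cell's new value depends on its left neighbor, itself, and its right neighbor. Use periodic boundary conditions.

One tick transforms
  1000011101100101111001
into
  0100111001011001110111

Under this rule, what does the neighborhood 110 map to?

0

At position 0 the neighborhood is 110; the next row has 0 there.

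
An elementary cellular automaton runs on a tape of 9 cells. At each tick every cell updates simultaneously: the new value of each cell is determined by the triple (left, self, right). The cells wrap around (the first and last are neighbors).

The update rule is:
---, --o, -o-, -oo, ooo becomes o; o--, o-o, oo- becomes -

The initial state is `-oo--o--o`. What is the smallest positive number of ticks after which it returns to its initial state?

-o--oo-oo
-o-oo--o-
oo-o--oo-
o--o-oo--
o-oo-o--o
--o--o-oo
-oo-oo-o-
oo--o--o-
o--oo-oo-
o-oo--o--
o-o--oo-o
--o-oo--o
-oo-o--oo
-o--o-oo-
oo-oo-o--
o--o--o-o
--oo-oo-o
-oo--o--o

18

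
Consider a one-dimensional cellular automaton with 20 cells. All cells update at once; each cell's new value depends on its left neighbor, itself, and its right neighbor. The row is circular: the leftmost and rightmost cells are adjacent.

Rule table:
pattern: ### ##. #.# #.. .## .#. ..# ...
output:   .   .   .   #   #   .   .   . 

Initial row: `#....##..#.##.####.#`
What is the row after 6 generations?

generation 1: .#...#.#...#..#....#
generation 2: ..#.....#...#..#....
generation 3: ...#.....#...#..#...
generation 4: ....#.....#...#..#..
generation 5: .....#.....#...#..#.
generation 6: ......#.....#...#..#

......#.....#...#..#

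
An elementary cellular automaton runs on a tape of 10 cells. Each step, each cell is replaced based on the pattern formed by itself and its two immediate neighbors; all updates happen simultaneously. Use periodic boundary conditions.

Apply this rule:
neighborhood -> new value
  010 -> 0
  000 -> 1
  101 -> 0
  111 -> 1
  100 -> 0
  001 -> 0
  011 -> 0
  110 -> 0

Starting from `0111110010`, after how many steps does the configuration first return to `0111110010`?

step 1: 0011100000
step 2: 1001001111
step 3: 0000000111
step 4: 0111110010

4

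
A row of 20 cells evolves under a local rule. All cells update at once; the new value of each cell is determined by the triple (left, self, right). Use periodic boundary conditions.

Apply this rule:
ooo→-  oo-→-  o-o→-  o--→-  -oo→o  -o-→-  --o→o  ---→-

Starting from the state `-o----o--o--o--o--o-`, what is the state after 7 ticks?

tick 1: o----o--o--o--o--o--
tick 2: ----o--o--o--o--o--o
tick 3: ---o--o--o--o--o--o-
tick 4: --o--o--o--o--o--o--
tick 5: -o--o--o--o--o--o---
tick 6: o--o--o--o--o--o----
tick 7: --o--o--o--o--o----o

--o--o--o--o--o----o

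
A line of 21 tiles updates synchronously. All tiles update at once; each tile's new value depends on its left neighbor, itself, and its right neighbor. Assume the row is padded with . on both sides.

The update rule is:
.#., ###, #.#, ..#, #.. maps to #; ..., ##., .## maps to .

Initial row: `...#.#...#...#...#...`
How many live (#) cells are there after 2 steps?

11

..#####.###.###.###..
.#.###.#.#.#.#.#.#.#.
count of #: 11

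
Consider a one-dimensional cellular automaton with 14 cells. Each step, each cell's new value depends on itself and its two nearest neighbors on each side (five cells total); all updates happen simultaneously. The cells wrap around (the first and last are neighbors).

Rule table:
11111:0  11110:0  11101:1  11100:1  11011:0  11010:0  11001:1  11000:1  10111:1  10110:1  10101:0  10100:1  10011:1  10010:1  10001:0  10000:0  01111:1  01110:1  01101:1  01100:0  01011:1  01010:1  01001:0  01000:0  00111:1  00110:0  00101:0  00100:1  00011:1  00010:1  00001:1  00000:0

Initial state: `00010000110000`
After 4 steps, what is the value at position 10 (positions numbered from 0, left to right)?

0

01110011001000
11111100111001
10000111111111
11011110000000
position 10 holds 0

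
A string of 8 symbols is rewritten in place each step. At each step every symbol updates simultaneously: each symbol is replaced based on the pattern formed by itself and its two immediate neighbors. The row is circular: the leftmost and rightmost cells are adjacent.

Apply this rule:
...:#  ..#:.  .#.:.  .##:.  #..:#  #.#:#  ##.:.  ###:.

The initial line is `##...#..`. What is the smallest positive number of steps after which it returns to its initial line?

step 1: ..##..#.
step 2: #...#..#
step 3: .##..#..
step 4: ...#..##
step 5: ##..#...
step 6: ..#..##.
step 7: #..#...#
step 8: .#..##..
step 9: ..#...##
step 10: #..##...
step 11: .#...##.
step 12: ..##...#
step 13: #...##..
step 14: .##...#.
step 15: ...##..#
step 16: ##...#..

16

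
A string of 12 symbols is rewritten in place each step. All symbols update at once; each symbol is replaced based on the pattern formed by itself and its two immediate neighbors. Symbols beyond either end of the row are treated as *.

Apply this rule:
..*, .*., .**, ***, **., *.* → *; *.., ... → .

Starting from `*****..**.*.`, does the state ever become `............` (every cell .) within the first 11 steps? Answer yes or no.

no

*****.******
************
************  (fixed point — unchanged through step 11)
step 11 is ************, still not uniform .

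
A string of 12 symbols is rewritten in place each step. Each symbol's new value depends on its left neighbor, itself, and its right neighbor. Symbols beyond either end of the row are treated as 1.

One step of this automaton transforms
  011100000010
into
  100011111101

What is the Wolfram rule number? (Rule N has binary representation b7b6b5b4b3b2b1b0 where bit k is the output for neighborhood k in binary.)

51

position 2: 111 → 0  (bit 7 = 0)
position 3: 110 → 0  (bit 6 = 0)
position 0: 101 → 1  (bit 5 = 1)
position 4: 100 → 1  (bit 4 = 1)
position 1: 011 → 0  (bit 3 = 0)
position 10: 010 → 0  (bit 2 = 0)
position 9: 001 → 1  (bit 1 = 1)
position 5: 000 → 1  (bit 0 = 1)
bits b7..b0 = 00110011 = 51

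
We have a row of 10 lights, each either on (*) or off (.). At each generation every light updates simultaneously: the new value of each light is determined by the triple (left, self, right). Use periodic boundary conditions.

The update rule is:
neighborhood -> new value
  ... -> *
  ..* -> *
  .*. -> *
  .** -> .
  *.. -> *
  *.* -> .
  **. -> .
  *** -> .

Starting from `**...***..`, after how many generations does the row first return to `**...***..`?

..***...**
**...***..

2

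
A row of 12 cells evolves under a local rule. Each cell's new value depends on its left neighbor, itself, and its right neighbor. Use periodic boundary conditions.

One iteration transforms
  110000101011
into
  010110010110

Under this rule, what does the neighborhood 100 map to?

0

At position 2 the neighborhood is 100; the next row has 0 there.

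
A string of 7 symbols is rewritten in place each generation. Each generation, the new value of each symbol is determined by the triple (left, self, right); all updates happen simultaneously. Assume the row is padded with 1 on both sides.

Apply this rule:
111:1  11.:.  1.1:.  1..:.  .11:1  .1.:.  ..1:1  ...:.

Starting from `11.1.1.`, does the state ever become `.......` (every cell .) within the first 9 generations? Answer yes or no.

generation 1: 1......
generation 2: ......1
generation 3: .....11
generation 4: ....111
generation 5: ...1111
generation 6: ..11111
generation 7: .111111
generation 8: .111111  (fixed point — unchanged through generation 9)
generation 9 is .111111, still not uniform .

no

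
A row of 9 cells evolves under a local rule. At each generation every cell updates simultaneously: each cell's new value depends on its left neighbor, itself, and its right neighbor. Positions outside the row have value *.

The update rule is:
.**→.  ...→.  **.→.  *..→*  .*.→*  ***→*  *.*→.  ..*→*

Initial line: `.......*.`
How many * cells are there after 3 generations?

generation 1: *.....**.
generation 2: .*...*...
generation 3: .**.***.*
count of *: 6

6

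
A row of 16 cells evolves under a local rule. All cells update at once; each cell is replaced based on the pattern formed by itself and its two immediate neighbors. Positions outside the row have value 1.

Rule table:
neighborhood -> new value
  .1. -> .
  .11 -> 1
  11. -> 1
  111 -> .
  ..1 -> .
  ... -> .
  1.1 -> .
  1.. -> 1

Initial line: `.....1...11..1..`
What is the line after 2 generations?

11.....1.1.11...

generation 1: 1.....1..111..1.
generation 2: 11.....1.1.11...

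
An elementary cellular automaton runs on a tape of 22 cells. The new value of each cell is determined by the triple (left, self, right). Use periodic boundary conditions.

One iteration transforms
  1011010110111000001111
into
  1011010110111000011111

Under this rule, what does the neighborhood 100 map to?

0

At position 13 the neighborhood is 100; the next row has 0 there.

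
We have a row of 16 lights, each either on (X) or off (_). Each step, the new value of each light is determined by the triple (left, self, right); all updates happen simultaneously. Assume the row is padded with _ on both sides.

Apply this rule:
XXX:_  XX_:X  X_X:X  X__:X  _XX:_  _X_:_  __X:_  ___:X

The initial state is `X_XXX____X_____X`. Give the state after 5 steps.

_X__XXXX__XXXX__
__X____XX____XXX
X__XXX__XXXX___X
_X___XX____XXX__
__XX__XXXX___XXX

__XX__XXXX___XXX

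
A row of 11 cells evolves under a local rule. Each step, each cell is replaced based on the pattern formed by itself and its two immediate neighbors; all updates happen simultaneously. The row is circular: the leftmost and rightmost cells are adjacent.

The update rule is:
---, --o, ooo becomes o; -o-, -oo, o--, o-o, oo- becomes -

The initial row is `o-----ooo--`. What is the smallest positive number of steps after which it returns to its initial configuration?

3

step 1: --oooo-o--o
step 2: -o-oo----o-
step 3: o-----ooo--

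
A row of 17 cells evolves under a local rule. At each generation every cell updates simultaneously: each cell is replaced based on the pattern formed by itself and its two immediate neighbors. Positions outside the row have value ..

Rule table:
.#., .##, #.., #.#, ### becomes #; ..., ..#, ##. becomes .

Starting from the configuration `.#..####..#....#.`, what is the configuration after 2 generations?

.#.###.####.#..#.

.##.###.#.##...##
.#.###.####.#..#.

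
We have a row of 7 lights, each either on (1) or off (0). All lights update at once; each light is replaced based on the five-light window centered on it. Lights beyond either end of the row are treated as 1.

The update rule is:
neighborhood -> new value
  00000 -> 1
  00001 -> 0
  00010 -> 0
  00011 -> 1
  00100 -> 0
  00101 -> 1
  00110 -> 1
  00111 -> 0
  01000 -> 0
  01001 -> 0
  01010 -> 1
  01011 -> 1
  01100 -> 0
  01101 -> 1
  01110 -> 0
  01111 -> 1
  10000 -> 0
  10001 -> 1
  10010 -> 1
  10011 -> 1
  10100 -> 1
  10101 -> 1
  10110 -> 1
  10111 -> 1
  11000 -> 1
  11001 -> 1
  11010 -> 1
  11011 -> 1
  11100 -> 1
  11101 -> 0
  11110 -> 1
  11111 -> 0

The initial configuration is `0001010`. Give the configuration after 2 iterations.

1011100

iteration 1: 1101111
iteration 2: 1011100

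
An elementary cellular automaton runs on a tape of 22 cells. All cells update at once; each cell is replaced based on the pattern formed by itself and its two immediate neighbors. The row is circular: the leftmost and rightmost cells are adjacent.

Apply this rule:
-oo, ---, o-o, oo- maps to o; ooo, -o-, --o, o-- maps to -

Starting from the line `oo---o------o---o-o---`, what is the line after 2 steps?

oo-o---oooo---o--o--o-
ooo--o-o--o-o--------o

ooo--o-o--o-o--------o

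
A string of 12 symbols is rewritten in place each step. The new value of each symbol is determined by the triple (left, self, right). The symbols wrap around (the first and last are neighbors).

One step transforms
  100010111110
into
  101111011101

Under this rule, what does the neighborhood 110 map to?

0

At position 10 the neighborhood is 110; the next row has 0 there.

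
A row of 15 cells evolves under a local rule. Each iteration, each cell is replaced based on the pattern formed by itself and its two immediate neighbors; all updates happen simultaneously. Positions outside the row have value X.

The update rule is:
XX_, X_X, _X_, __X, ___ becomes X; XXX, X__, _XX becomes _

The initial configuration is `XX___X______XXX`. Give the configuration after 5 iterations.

X______X_XXXXX_

_X_XXX_XXXXX___
XXX__XX____X_XX
__X_X_X_XXXXX__
_XXXXXXX____X_X
X______X_XXXXX_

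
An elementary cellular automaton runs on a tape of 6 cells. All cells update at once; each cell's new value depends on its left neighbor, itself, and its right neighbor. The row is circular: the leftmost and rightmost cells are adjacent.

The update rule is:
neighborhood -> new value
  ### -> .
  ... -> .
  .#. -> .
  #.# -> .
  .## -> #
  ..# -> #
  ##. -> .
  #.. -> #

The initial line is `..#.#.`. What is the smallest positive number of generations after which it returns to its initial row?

generation 1: .#...#
generation 2: ..#.#.

2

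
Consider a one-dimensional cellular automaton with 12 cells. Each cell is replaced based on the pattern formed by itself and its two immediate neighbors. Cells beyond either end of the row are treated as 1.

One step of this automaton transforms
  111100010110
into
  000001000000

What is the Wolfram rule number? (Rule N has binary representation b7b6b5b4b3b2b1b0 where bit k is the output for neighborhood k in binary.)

position 0: 111 → 0  (bit 7 = 0)
position 3: 110 → 0  (bit 6 = 0)
position 8: 101 → 0  (bit 5 = 0)
position 4: 100 → 0  (bit 4 = 0)
position 9: 011 → 0  (bit 3 = 0)
position 7: 010 → 0  (bit 2 = 0)
position 6: 001 → 0  (bit 1 = 0)
position 5: 000 → 1  (bit 0 = 1)
bits b7..b0 = 00000001 = 1

1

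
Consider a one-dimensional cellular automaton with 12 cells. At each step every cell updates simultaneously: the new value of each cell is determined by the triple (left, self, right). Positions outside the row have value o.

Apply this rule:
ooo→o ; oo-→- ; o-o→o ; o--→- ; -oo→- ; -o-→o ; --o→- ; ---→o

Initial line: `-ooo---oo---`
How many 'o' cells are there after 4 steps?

4

o-o--o----o-
-oo--o-oo-oo
o----oo--o-o
--oo-----oo-
count of o: 4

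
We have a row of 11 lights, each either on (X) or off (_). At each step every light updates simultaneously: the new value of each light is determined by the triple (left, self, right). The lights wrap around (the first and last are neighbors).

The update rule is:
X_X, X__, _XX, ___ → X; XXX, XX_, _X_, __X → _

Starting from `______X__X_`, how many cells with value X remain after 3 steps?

XXXXX__X__X
_____X__X_X
XXXX__X__X_
count of X: 6

6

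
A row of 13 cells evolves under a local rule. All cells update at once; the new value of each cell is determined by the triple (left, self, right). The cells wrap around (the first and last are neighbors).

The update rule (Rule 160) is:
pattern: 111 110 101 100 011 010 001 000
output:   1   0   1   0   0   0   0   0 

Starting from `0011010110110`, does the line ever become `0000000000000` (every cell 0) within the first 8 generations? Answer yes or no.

yes

generation 1: 0000101001000
generation 2: 0000010000000
generation 3: 0000000000000
all cells are 0 at generation 3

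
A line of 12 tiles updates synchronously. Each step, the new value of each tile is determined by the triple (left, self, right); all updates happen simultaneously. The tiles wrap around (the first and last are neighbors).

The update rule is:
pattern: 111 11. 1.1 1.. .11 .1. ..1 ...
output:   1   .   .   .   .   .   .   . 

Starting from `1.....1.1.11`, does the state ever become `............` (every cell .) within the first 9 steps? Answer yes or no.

...........1
............
all cells are . at step 2

yes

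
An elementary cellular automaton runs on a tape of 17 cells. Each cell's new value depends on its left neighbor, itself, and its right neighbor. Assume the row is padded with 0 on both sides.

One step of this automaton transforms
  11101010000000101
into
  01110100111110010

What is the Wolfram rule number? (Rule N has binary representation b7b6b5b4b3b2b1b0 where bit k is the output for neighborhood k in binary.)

225

position 1: 111 → 1  (bit 7 = 1)
position 2: 110 → 1  (bit 6 = 1)
position 3: 101 → 1  (bit 5 = 1)
position 7: 100 → 0  (bit 4 = 0)
position 0: 011 → 0  (bit 3 = 0)
position 4: 010 → 0  (bit 2 = 0)
position 13: 001 → 0  (bit 1 = 0)
position 8: 000 → 1  (bit 0 = 1)
bits b7..b0 = 11100001 = 225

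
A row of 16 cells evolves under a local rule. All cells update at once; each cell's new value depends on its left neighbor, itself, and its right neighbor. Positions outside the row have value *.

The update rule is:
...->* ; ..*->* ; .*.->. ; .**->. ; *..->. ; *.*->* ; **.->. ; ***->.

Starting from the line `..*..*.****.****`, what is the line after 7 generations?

*..*..*..*....*.

generation 1: .*..*.*....*....
generation 2: *..*.*..***..***
generation 3: ..*.*..*....*...
generation 4: .*.*..*..***..**
generation 5: *.*..*..*....*..
generation 6: .*..*..*..***..*
generation 7: *..*..*..*....*.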